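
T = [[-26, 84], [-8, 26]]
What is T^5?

[[-416, 1344], [-128, 416]]

tr T = 0 and det T = -4, so the characteristic polynomial is λ² − (0)λ + (-4) with roots -2 and 2.
Eigenvectors give P = [[7, 3], [2, 1]] with P⁻¹ = [[1, -3], [-2, 7]], and T = P·diag(-2, 2)·P⁻¹.
Then T^5 = P·diag(-32, 32)·P⁻¹ = [[-224, 96], [-64, 32]] · [[1, -3], [-2, 7]] = [[-416, 1344], [-128, 416]].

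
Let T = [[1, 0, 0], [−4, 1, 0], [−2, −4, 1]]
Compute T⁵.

[[1, 0, 0], [−20, 1, 0], [150, −20, 1]]

T = I + N where N = [[0, 0, 0], [−4, 0, 0], [−2, −4, 0]] is strictly lower-triangular, so N³ = 0.
(I + N)⁵ = I + 5·N + 10·N² = [[1, 0, 0], [−20, 1, 0], [150, −20, 1]].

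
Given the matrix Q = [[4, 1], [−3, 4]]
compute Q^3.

[[28, 45], [−135, 28]]

Q^2 = [[13, 8], [−24, 13]]
Q^3 = [[28, 45], [−135, 28]]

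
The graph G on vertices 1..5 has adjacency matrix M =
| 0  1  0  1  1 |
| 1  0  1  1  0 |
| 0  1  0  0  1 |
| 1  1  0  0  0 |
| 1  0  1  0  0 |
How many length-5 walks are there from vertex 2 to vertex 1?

The number of length-5 walks from vertex 2 to vertex 1 is entry (2,1) of M⁵, where M is the adjacency matrix.
M² = [[3, 1, 2, 1, 0], [1, 3, 0, 1, 2], [2, 0, 2, 1, 0], [1, 1, 1, 2, 1], [0, 2, 0, 1, 2]]
M³ = [[2, 6, 1, 4, 5], [6, 2, 5, 4, 1], [1, 5, 0, 2, 4], [4, 4, 2, 2, 2], [5, 1, 4, 2, 0]]
M⁴ = [[15, 7, 11, 8, 3], [7, 15, 3, 8, 11], [11, 3, 9, 6, 1], [8, 8, 6, 8, 6], [3, 11, 1, 6, 9]]
M⁵ = [[18, 34, 10, 22, 26], [34, 18, 26, 22, 10], [10, 26, 4, 14, 20], [22, 22, 14, 16, 14], [26, 10, 20, 14, 4]]

34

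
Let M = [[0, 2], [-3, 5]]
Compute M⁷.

[[-3990, 4118], [-6177, 6305]]

tr M = 5 and det M = 6, so the characteristic polynomial is λ² − (5)λ + (6) with roots 3 and 2.
Eigenvectors give P = [[-2, -1], [-3, -1]] with P⁻¹ = [[1, -1], [-3, 2]], and M = P·diag(3, 2)·P⁻¹.
Then M⁷ = P·diag(2187, 128)·P⁻¹ = [[-4374, -128], [-6561, -128]] · [[1, -1], [-3, 2]] = [[-3990, 4118], [-6177, 6305]].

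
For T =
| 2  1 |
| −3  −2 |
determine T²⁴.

T² = I (check: tr T = 0 and det T = −1), so T²⁴ = I since 24 is even.

[[1, 0], [0, 1]]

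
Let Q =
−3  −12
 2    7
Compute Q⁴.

tr Q = 4 and det Q = 3, so the characteristic polynomial is λ² − (4)λ + (3) with roots 1 and 3.
Eigenvectors give P = [[3, −2], [−1, 1]] with P⁻¹ = [[1, 2], [1, 3]], and Q = P·diag(1, 3)·P⁻¹.
Then Q⁴ = P·diag(1, 81)·P⁻¹ = [[3, −162], [−1, 81]] · [[1, 2], [1, 3]] = [[−159, −480], [80, 241]].

[[−159, −480], [80, 241]]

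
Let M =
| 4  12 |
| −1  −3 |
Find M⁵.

[[4, 12], [−1, −3]]

M² = M (a projection; rank 1, trace 1), so M⁵ = M.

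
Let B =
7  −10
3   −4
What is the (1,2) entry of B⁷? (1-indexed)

−1270

tr B = 3 and det B = 2, so the characteristic polynomial is λ² − (3)λ + (2) with roots 2 and 1.
Eigenvectors give P = [[−2, −5], [−1, −3]] with P⁻¹ = [[−3, 5], [1, −2]], and B = P·diag(2, 1)·P⁻¹.
Then B⁷ = P·diag(128, 1)·P⁻¹ = [[−256, −5], [−128, −3]] · [[−3, 5], [1, −2]] = [[763, −1270], [381, −634]].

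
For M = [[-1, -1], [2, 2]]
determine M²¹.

M² = M (a projection; rank 1, trace 1), so M²¹ = M.

[[-1, -1], [2, 2]]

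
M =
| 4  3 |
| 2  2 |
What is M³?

M² = [[22, 18], [12, 10]]
M³ = [[124, 102], [68, 56]]

[[124, 102], [68, 56]]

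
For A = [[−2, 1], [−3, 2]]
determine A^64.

A² = I (check: tr A = 0 and det A = −1), so A^64 = I since 64 is even.

[[1, 0], [0, 1]]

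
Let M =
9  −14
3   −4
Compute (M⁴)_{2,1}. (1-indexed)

195

tr M = 5 and det M = 6, so the characteristic polynomial is λ² − (5)λ + (6) with roots 3 and 2.
Eigenvectors give P = [[7, 2], [3, 1]] with P⁻¹ = [[1, −2], [−3, 7]], and M = P·diag(3, 2)·P⁻¹.
Then M⁴ = P·diag(81, 16)·P⁻¹ = [[567, 32], [243, 16]] · [[1, −2], [−3, 7]] = [[471, −910], [195, −374]].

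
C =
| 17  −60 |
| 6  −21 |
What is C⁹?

[[177137, −590460], [59046, −196821]]

tr C = −4 and det C = 3, so the characteristic polynomial is λ² − (−4)λ + (3) with roots −1 and −3.
Eigenvectors give P = [[10, −3], [3, −1]] with P⁻¹ = [[1, −3], [3, −10]], and C = P·diag(−1, −3)·P⁻¹.
Then C⁹ = P·diag(−1, −19683)·P⁻¹ = [[−10, 59049], [−3, 19683]] · [[1, −3], [3, −10]] = [[177137, −590460], [59046, −196821]].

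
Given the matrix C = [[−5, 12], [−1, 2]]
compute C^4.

tr C = −3 and det C = 2, so the characteristic polynomial is λ² − (−3)λ + (2) with roots −2 and −1.
Eigenvectors give P = [[4, −3], [1, −1]] with P⁻¹ = [[1, −3], [1, −4]], and C = P·diag(−2, −1)·P⁻¹.
Then C^4 = P·diag(16, 1)·P⁻¹ = [[64, −3], [16, −1]] · [[1, −3], [1, −4]] = [[61, −180], [15, −44]].

[[61, −180], [15, −44]]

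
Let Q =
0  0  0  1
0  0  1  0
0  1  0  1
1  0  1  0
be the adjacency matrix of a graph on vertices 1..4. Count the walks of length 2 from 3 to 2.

0

The number of length-2 walks from vertex 3 to vertex 2 is entry (3,2) of Q², where Q is the adjacency matrix.
Q² = [[1, 0, 1, 0], [0, 1, 0, 1], [1, 0, 2, 0], [0, 1, 0, 2]]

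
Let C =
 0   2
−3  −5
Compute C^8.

[[−12354, −12610], [18915, 19171]]

tr C = −5 and det C = 6, so the characteristic polynomial is λ² − (−5)λ + (6) with roots −3 and −2.
Eigenvectors give P = [[2, −1], [−3, 1]] with P⁻¹ = [[−1, −1], [−3, −2]], and C = P·diag(−3, −2)·P⁻¹.
Then C^8 = P·diag(6561, 256)·P⁻¹ = [[13122, −256], [−19683, 256]] · [[−1, −1], [−3, −2]] = [[−12354, −12610], [18915, 19171]].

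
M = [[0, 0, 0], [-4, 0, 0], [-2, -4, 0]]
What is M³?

M is strictly triangular, hence nilpotent: M³ = 0, so M³ = 0.

[[0, 0, 0], [0, 0, 0], [0, 0, 0]]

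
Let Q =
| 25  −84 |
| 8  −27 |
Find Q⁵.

tr Q = −2 and det Q = −3, so the characteristic polynomial is λ² − (−2)λ + (−3) with roots −3 and 1.
Eigenvectors give P = [[3, 7], [1, 2]] with P⁻¹ = [[−2, 7], [1, −3]], and Q = P·diag(−3, 1)·P⁻¹.
Then Q⁵ = P·diag(−243, 1)·P⁻¹ = [[−729, 7], [−243, 2]] · [[−2, 7], [1, −3]] = [[1465, −5124], [488, −1707]].

[[1465, −5124], [488, −1707]]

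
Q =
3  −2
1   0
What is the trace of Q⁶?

65

tr Q = 3 and det Q = 2, so the characteristic polynomial is λ² − (3)λ + (2) with roots 1 and 2.
Eigenvectors give P = [[1, 2], [1, 1]] with P⁻¹ = [[−1, 2], [1, −1]], and Q = P·diag(1, 2)·P⁻¹.
Then Q⁶ = P·diag(1, 64)·P⁻¹ = [[1, 128], [1, 64]] · [[−1, 2], [1, −1]] = [[127, −126], [63, −62]].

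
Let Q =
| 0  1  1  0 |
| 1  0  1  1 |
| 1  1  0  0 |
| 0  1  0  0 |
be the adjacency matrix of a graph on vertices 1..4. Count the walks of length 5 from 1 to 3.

13

The number of length-5 walks from vertex 1 to vertex 3 is entry (1,3) of Q^5, where Q is the adjacency matrix.
Q^2 = [[2, 1, 1, 1], [1, 3, 1, 0], [1, 1, 2, 1], [1, 0, 1, 1]]
Q^3 = [[2, 4, 3, 1], [4, 2, 4, 3], [3, 4, 2, 1], [1, 3, 1, 0]]
Q^4 = [[7, 6, 6, 4], [6, 11, 6, 2], [6, 6, 7, 4], [4, 2, 4, 3]]
Q^5 = [[12, 17, 13, 6], [17, 14, 17, 11], [13, 17, 12, 6], [6, 11, 6, 2]]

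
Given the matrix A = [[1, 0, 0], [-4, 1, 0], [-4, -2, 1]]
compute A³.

[[1, 0, 0], [-12, 1, 0], [12, -6, 1]]

A = I + N where N = [[0, 0, 0], [-4, 0, 0], [-4, -2, 0]] is strictly lower-triangular, so N³ = 0.
(I + N)³ = I + 3·N + 3·N² = [[1, 0, 0], [-12, 1, 0], [12, -6, 1]].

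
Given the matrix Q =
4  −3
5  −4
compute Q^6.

[[1, 0], [0, 1]]

Q² = I (check: tr Q = 0 and det Q = −1), so Q^6 = I since 6 is even.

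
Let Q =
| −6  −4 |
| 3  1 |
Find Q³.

tr Q = −5 and det Q = 6, so the characteristic polynomial is λ² − (−5)λ + (6) with roots −2 and −3.
Eigenvectors give P = [[1, 4], [−1, −3]] with P⁻¹ = [[−3, −4], [1, 1]], and Q = P·diag(−2, −3)·P⁻¹.
Then Q³ = P·diag(−8, −27)·P⁻¹ = [[−8, −108], [8, 81]] · [[−3, −4], [1, 1]] = [[−84, −76], [57, 49]].

[[−84, −76], [57, 49]]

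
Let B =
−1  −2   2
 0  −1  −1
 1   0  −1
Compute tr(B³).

B² = [[3, 4, −2], [−1, 1, 2], [−2, −2, 3]]
B³ = [[−5, −10, 4], [3, 1, −5], [5, 6, −5]]

−9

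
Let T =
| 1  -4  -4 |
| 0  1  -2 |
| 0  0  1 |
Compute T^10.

T = I + N where N = [[0, -4, -4], [0, 0, -2], [0, 0, 0]] is strictly upper-triangular, so N^3 = 0.
(I + N)^10 = I + 10·N + 45·N^2 = [[1, -40, 320], [0, 1, -20], [0, 0, 1]].

[[1, -40, 320], [0, 1, -20], [0, 0, 1]]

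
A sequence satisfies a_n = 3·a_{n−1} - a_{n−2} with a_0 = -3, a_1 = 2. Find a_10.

With companion matrix Q = [[3, -1], [1, 0]], [a_n, a_{n−1}]ᵀ = Q·[a_{n−1}, a_{n−2}]ᵀ, so [a_10, a_9]ᵀ = Q⁹·[a_1, a_0]ᵀ.
Q⁹ = [[6765, -2584], [2584, -987]], giving [a_10, a_9]ᵀ = [[21282], [8129]].

21282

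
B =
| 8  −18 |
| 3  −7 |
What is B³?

[[26, −54], [9, −19]]

tr B = 1 and det B = −2, so the characteristic polynomial is λ² − (1)λ + (−2) with roots −1 and 2.
Eigenvectors give P = [[2, −3], [1, −1]] with P⁻¹ = [[−1, 3], [−1, 2]], and B = P·diag(−1, 2)·P⁻¹.
Then B³ = P·diag(−1, 8)·P⁻¹ = [[−2, −24], [−1, −8]] · [[−1, 3], [−1, 2]] = [[26, −54], [9, −19]].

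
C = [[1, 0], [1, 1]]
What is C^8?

[[1, 0], [8, 1]]

C = I + N where N = [[0, 0], [1, 0]] is strictly lower-triangular, so N^2 = 0.
(I + N)^8 = I + 8·N = [[1, 0], [8, 1]].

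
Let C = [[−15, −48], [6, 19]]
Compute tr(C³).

tr C = 4 and det C = 3, so the characteristic polynomial is λ² − (4)λ + (3) with roots 1 and 3.
Eigenvectors give P = [[−3, −8], [1, 3]] with P⁻¹ = [[−3, −8], [1, 3]], and C = P·diag(1, 3)·P⁻¹.
Then C³ = P·diag(1, 27)·P⁻¹ = [[−3, −216], [1, 81]] · [[−3, −8], [1, 3]] = [[−207, −624], [78, 235]].

28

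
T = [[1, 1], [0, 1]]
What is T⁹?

[[1, 9], [0, 1]]

T = I + N where N = [[0, 1], [0, 0]] is strictly upper-triangular, so N² = 0.
(I + N)⁹ = I + 9·N = [[1, 9], [0, 1]].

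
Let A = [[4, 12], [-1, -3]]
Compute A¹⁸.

A² = A (a projection; rank 1, trace 1), so A¹⁸ = A.

[[4, 12], [-1, -3]]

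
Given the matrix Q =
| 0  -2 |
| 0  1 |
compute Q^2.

[[0, -2], [0, 1]]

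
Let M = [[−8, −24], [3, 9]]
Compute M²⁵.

M² = M (a projection; rank 1, trace 1), so M²⁵ = M.

[[−8, −24], [3, 9]]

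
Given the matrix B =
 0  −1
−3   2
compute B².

[[3, −2], [−6, 7]]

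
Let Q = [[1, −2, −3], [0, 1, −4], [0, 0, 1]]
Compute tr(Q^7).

3

Q = I + N where N = [[0, −2, −3], [0, 0, −4], [0, 0, 0]] is strictly upper-triangular, so N^3 = 0.
(I + N)^7 = I + 7·N + 21·N^2 = [[1, −14, 147], [0, 1, −28], [0, 0, 1]].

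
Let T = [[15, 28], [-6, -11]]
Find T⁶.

[[5097, 10192], [-2184, -4367]]

tr T = 4 and det T = 3, so the characteristic polynomial is λ² − (4)λ + (3) with roots 3 and 1.
Eigenvectors give P = [[-7, -2], [3, 1]] with P⁻¹ = [[-1, -2], [3, 7]], and T = P·diag(3, 1)·P⁻¹.
Then T⁶ = P·diag(729, 1)·P⁻¹ = [[-5103, -2], [2187, 1]] · [[-1, -2], [3, 7]] = [[5097, 10192], [-2184, -4367]].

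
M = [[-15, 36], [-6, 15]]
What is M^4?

[[81, 0], [0, 81]]

tr M = 0 and det M = -9, so the characteristic polynomial is λ² − (0)λ + (-9) with roots 3 and -3.
Eigenvectors give P = [[2, 3], [1, 1]] with P⁻¹ = [[-1, 3], [1, -2]], and M = P·diag(3, -3)·P⁻¹.
Then M^4 = P·diag(81, 81)·P⁻¹ = [[162, 243], [81, 81]] · [[-1, 3], [1, -2]] = [[81, 0], [0, 81]].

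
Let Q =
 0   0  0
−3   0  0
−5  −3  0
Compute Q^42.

Q is strictly triangular, hence nilpotent: Q^3 = 0, so Q^42 = 0.

[[0, 0, 0], [0, 0, 0], [0, 0, 0]]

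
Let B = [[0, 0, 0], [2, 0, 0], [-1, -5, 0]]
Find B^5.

[[0, 0, 0], [0, 0, 0], [0, 0, 0]]

B is strictly triangular, hence nilpotent: B^3 = 0, so B^5 = 0.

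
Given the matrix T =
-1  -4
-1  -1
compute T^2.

[[5, 8], [2, 5]]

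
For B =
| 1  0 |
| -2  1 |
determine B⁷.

[[1, 0], [-14, 1]]

B = I + N where N = [[0, 0], [-2, 0]] is strictly lower-triangular, so N² = 0.
(I + N)⁷ = I + 7·N = [[1, 0], [-14, 1]].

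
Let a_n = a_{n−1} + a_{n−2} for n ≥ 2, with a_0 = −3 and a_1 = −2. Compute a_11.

With companion matrix C = [[1, 1], [1, 0]], [a_n, a_{n−1}]ᵀ = C·[a_{n−1}, a_{n−2}]ᵀ, so [a_11, a_10]ᵀ = C¹⁰·[a_1, a_0]ᵀ.
C¹⁰ = [[89, 55], [55, 34]], giving [a_11, a_10]ᵀ = [[−343], [−212]].

−343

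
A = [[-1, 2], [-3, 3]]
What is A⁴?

[[1, -8], [12, -15]]

A² = [[-5, 4], [-6, 3]]
A³ = [[-7, 2], [-3, -3]]
A⁴ = [[1, -8], [12, -15]]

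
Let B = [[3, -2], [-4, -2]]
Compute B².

[[17, -2], [-4, 12]]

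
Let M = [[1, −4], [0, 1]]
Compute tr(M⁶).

2

M = I + N where N = [[0, −4], [0, 0]] is strictly upper-triangular, so N² = 0.
(I + N)⁶ = I + 6·N = [[1, −24], [0, 1]].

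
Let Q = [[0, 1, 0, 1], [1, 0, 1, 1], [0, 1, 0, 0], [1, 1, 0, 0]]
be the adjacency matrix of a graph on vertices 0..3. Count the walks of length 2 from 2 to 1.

The number of length-2 walks from vertex 2 to vertex 1 is entry (2,1) of Q², where Q is the adjacency matrix.
Q² = [[2, 1, 1, 1], [1, 3, 0, 1], [1, 0, 1, 1], [1, 1, 1, 2]]

0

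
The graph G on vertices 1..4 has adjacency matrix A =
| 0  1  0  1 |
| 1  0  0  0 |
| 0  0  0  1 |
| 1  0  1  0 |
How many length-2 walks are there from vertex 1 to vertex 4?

0

The number of length-2 walks from vertex 1 to vertex 4 is entry (1,4) of A², where A is the adjacency matrix.
A² = [[2, 0, 1, 0], [0, 1, 0, 1], [1, 0, 1, 0], [0, 1, 0, 2]]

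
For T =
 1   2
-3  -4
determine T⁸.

tr T = -3 and det T = 2, so the characteristic polynomial is λ² − (-3)λ + (2) with roots -2 and -1.
Eigenvectors give P = [[-2, -1], [3, 1]] with P⁻¹ = [[1, 1], [-3, -2]], and T = P·diag(-2, -1)·P⁻¹.
Then T⁸ = P·diag(256, 1)·P⁻¹ = [[-512, -1], [768, 1]] · [[1, 1], [-3, -2]] = [[-509, -510], [765, 766]].

[[-509, -510], [765, 766]]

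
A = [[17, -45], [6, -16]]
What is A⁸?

tr A = 1 and det A = -2, so the characteristic polynomial is λ² − (1)λ + (-2) with roots 2 and -1.
Eigenvectors give P = [[3, -5], [1, -2]] with P⁻¹ = [[2, -5], [1, -3]], and A = P·diag(2, -1)·P⁻¹.
Then A⁸ = P·diag(256, 1)·P⁻¹ = [[768, -5], [256, -2]] · [[2, -5], [1, -3]] = [[1531, -3825], [510, -1274]].

[[1531, -3825], [510, -1274]]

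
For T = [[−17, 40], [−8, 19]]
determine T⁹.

tr T = 2 and det T = −3, so the characteristic polynomial is λ² − (2)λ + (−3) with roots 3 and −1.
Eigenvectors give P = [[2, 5], [1, 2]] with P⁻¹ = [[−2, 5], [1, −2]], and T = P·diag(3, −1)·P⁻¹.
Then T⁹ = P·diag(19683, −1)·P⁻¹ = [[39366, −5], [19683, −2]] · [[−2, 5], [1, −2]] = [[−78737, 196840], [−39368, 98419]].

[[−78737, 196840], [−39368, 98419]]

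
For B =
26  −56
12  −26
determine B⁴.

tr B = 0 and det B = −4, so the characteristic polynomial is λ² − (0)λ + (−4) with roots −2 and 2.
Eigenvectors give P = [[2, 7], [1, 3]] with P⁻¹ = [[−3, 7], [1, −2]], and B = P·diag(−2, 2)·P⁻¹.
Then B⁴ = P·diag(16, 16)·P⁻¹ = [[32, 112], [16, 48]] · [[−3, 7], [1, −2]] = [[16, 0], [0, 16]].

[[16, 0], [0, 16]]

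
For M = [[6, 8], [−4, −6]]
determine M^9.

[[1536, 2048], [−1024, −1536]]

tr M = 0 and det M = −4, so the characteristic polynomial is λ² − (0)λ + (−4) with roots −2 and 2.
Eigenvectors give P = [[−1, −2], [1, 1]] with P⁻¹ = [[1, 2], [−1, −1]], and M = P·diag(−2, 2)·P⁻¹.
Then M^9 = P·diag(−512, 512)·P⁻¹ = [[512, −1024], [−512, 512]] · [[1, 2], [−1, −1]] = [[1536, 2048], [−1024, −1536]].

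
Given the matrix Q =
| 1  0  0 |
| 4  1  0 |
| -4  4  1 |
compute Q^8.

Q = I + N where N = [[0, 0, 0], [4, 0, 0], [-4, 4, 0]] is strictly lower-triangular, so N^3 = 0.
(I + N)^8 = I + 8·N + 28·N^2 = [[1, 0, 0], [32, 1, 0], [416, 32, 1]].

[[1, 0, 0], [32, 1, 0], [416, 32, 1]]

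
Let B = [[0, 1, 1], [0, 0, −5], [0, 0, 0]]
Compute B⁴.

[[0, 0, 0], [0, 0, 0], [0, 0, 0]]

B is strictly triangular, hence nilpotent: B³ = 0, so B⁴ = 0.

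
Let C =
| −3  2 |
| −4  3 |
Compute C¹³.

[[−3, 2], [−4, 3]]

C² = I (check: tr C = 0 and det C = −1), so C¹³ = C since 13 is odd.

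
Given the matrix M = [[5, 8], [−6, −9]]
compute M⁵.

tr M = −4 and det M = 3, so the characteristic polynomial is λ² − (−4)λ + (3) with roots −1 and −3.
Eigenvectors give P = [[4, −1], [−3, 1]] with P⁻¹ = [[1, 1], [3, 4]], and M = P·diag(−1, −3)·P⁻¹.
Then M⁵ = P·diag(−1, −243)·P⁻¹ = [[−4, 243], [3, −243]] · [[1, 1], [3, 4]] = [[725, 968], [−726, −969]].

[[725, 968], [−726, −969]]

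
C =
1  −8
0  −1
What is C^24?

[[1, 0], [0, 1]]

C² = I (check: tr C = 0 and det C = −1), so C^24 = I since 24 is even.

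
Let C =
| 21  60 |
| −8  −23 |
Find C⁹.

[[98421, 295260], [−39368, −118103]]

tr C = −2 and det C = −3, so the characteristic polynomial is λ² − (−2)λ + (−3) with roots 1 and −3.
Eigenvectors give P = [[−3, 5], [1, −2]] with P⁻¹ = [[−2, −5], [−1, −3]], and C = P·diag(1, −3)·P⁻¹.
Then C⁹ = P·diag(1, −19683)·P⁻¹ = [[−3, −98415], [1, 39366]] · [[−2, −5], [−1, −3]] = [[98421, 295260], [−39368, −118103]].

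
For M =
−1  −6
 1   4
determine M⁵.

tr M = 3 and det M = 2, so the characteristic polynomial is λ² − (3)λ + (2) with roots 1 and 2.
Eigenvectors give P = [[−3, −2], [1, 1]] with P⁻¹ = [[−1, −2], [1, 3]], and M = P·diag(1, 2)·P⁻¹.
Then M⁵ = P·diag(1, 32)·P⁻¹ = [[−3, −64], [1, 32]] · [[−1, −2], [1, 3]] = [[−61, −186], [31, 94]].

[[−61, −186], [31, 94]]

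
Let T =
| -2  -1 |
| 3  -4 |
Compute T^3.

[[16, -25], [75, -34]]

T^2 = [[1, 6], [-18, 13]]
T^3 = [[16, -25], [75, -34]]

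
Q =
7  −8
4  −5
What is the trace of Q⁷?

tr Q = 2 and det Q = −3, so the characteristic polynomial is λ² − (2)λ + (−3) with roots −1 and 3.
Eigenvectors give P = [[−1, 2], [−1, 1]] with P⁻¹ = [[1, −2], [1, −1]], and Q = P·diag(−1, 3)·P⁻¹.
Then Q⁷ = P·diag(−1, 2187)·P⁻¹ = [[1, 4374], [1, 2187]] · [[1, −2], [1, −1]] = [[4375, −4376], [2188, −2189]].

2186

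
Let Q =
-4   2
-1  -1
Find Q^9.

[[-38854, 38342], [-19171, 18659]]

tr Q = -5 and det Q = 6, so the characteristic polynomial is λ² − (-5)λ + (6) with roots -3 and -2.
Eigenvectors give P = [[2, 1], [1, 1]] with P⁻¹ = [[1, -1], [-1, 2]], and Q = P·diag(-3, -2)·P⁻¹.
Then Q^9 = P·diag(-19683, -512)·P⁻¹ = [[-39366, -512], [-19683, -512]] · [[1, -1], [-1, 2]] = [[-38854, 38342], [-19171, 18659]].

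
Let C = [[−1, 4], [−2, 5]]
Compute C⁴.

tr C = 4 and det C = 3, so the characteristic polynomial is λ² − (4)λ + (3) with roots 1 and 3.
Eigenvectors give P = [[2, −1], [1, −1]] with P⁻¹ = [[1, −1], [1, −2]], and C = P·diag(1, 3)·P⁻¹.
Then C⁴ = P·diag(1, 81)·P⁻¹ = [[2, −81], [1, −81]] · [[1, −1], [1, −2]] = [[−79, 160], [−80, 161]].

[[−79, 160], [−80, 161]]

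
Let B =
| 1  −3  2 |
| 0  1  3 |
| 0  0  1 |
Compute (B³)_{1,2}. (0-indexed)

9

B = I + N where N = [[0, −3, 2], [0, 0, 3], [0, 0, 0]] is strictly upper-triangular, so N³ = 0.
(I + N)³ = I + 3·N + 3·N² = [[1, −9, −21], [0, 1, 9], [0, 0, 1]].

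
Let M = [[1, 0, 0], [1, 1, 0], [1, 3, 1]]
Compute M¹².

[[1, 0, 0], [12, 1, 0], [210, 36, 1]]

M = I + N where N = [[0, 0, 0], [1, 0, 0], [1, 3, 0]] is strictly lower-triangular, so N³ = 0.
(I + N)¹² = I + 12·N + 66·N² = [[1, 0, 0], [12, 1, 0], [210, 36, 1]].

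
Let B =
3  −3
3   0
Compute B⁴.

[[−81, 81], [−81, 0]]

B² = [[0, −9], [9, −9]]
B³ = [[−27, 0], [0, −27]]
B⁴ = [[−81, 81], [−81, 0]]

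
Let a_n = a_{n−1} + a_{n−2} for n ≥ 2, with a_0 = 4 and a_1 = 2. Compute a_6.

With companion matrix M = [[1, 1], [1, 0]], [a_n, a_{n−1}]ᵀ = M·[a_{n−1}, a_{n−2}]ᵀ, so [a_6, a_5]ᵀ = M^5·[a_1, a_0]ᵀ.
M^5 = [[8, 5], [5, 3]], giving [a_6, a_5]ᵀ = [[36], [22]].

36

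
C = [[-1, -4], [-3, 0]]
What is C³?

[[-25, -52], [-39, -12]]

C² = [[13, 4], [3, 12]]
C³ = [[-25, -52], [-39, -12]]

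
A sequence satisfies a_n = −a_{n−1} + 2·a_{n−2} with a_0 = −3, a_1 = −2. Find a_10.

With companion matrix M = [[−1, 2], [1, 0]], [a_n, a_{n−1}]ᵀ = M·[a_{n−1}, a_{n−2}]ᵀ, so [a_10, a_9]ᵀ = M⁹·[a_1, a_0]ᵀ.
M⁹ = [[−341, 342], [171, −170]], giving [a_10, a_9]ᵀ = [[−344], [168]].

−344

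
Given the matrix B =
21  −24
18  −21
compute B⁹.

tr B = 0 and det B = −9, so the characteristic polynomial is λ² − (0)λ + (−9) with roots 3 and −3.
Eigenvectors give P = [[4, 1], [3, 1]] with P⁻¹ = [[1, −1], [−3, 4]], and B = P·diag(3, −3)·P⁻¹.
Then B⁹ = P·diag(19683, −19683)·P⁻¹ = [[78732, −19683], [59049, −19683]] · [[1, −1], [−3, 4]] = [[137781, −157464], [118098, −137781]].

[[137781, −157464], [118098, −137781]]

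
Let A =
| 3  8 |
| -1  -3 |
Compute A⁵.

A² = I (check: tr A = 0 and det A = -1), so A⁵ = A since 5 is odd.

[[3, 8], [-1, -3]]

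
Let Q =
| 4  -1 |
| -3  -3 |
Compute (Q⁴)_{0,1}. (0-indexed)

Q² = [[19, -1], [-3, 12]]
Q³ = [[79, -16], [-48, -33]]
Q⁴ = [[364, -31], [-93, 147]]

-31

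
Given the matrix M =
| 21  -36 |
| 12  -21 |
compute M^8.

tr M = 0 and det M = -9, so the characteristic polynomial is λ² − (0)λ + (-9) with roots 3 and -3.
Eigenvectors give P = [[2, -3], [1, -2]] with P⁻¹ = [[2, -3], [1, -2]], and M = P·diag(3, -3)·P⁻¹.
Then M^8 = P·diag(6561, 6561)·P⁻¹ = [[13122, -19683], [6561, -13122]] · [[2, -3], [1, -2]] = [[6561, 0], [0, 6561]].

[[6561, 0], [0, 6561]]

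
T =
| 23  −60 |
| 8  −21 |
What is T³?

[[167, −420], [56, −141]]

tr T = 2 and det T = −3, so the characteristic polynomial is λ² − (2)λ + (−3) with roots −1 and 3.
Eigenvectors give P = [[−5, 3], [−2, 1]] with P⁻¹ = [[1, −3], [2, −5]], and T = P·diag(−1, 3)·P⁻¹.
Then T³ = P·diag(−1, 27)·P⁻¹ = [[5, 81], [2, 27]] · [[1, −3], [2, −5]] = [[167, −420], [56, −141]].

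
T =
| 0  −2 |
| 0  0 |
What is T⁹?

T is strictly triangular, hence nilpotent: T² = 0, so T⁹ = 0.

[[0, 0], [0, 0]]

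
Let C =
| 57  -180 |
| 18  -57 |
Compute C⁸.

tr C = 0 and det C = -9, so the characteristic polynomial is λ² − (0)λ + (-9) with roots 3 and -3.
Eigenvectors give P = [[10, 3], [3, 1]] with P⁻¹ = [[1, -3], [-3, 10]], and C = P·diag(3, -3)·P⁻¹.
Then C⁸ = P·diag(6561, 6561)·P⁻¹ = [[65610, 19683], [19683, 6561]] · [[1, -3], [-3, 10]] = [[6561, 0], [0, 6561]].

[[6561, 0], [0, 6561]]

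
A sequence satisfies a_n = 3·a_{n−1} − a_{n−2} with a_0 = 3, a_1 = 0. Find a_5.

With companion matrix A = [[3, −1], [1, 0]], [a_n, a_{n−1}]ᵀ = A·[a_{n−1}, a_{n−2}]ᵀ, so [a_5, a_4]ᵀ = A^4·[a_1, a_0]ᵀ.
A^4 = [[55, −21], [21, −8]], giving [a_5, a_4]ᵀ = [[−63], [−24]].

−63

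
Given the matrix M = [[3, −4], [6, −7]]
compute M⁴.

tr M = −4 and det M = 3, so the characteristic polynomial is λ² − (−4)λ + (3) with roots −1 and −3.
Eigenvectors give P = [[1, −2], [1, −3]] with P⁻¹ = [[3, −2], [1, −1]], and M = P·diag(−1, −3)·P⁻¹.
Then M⁴ = P·diag(1, 81)·P⁻¹ = [[1, −162], [1, −243]] · [[3, −2], [1, −1]] = [[−159, 160], [−240, 241]].

[[−159, 160], [−240, 241]]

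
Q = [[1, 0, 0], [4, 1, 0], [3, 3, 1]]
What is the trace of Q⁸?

Q = I + N where N = [[0, 0, 0], [4, 0, 0], [3, 3, 0]] is strictly lower-triangular, so N³ = 0.
(I + N)⁸ = I + 8·N + 28·N² = [[1, 0, 0], [32, 1, 0], [360, 24, 1]].

3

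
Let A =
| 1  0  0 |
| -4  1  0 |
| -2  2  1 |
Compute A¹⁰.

[[1, 0, 0], [-40, 1, 0], [-380, 20, 1]]

A = I + N where N = [[0, 0, 0], [-4, 0, 0], [-2, 2, 0]] is strictly lower-triangular, so N³ = 0.
(I + N)¹⁰ = I + 10·N + 45·N² = [[1, 0, 0], [-40, 1, 0], [-380, 20, 1]].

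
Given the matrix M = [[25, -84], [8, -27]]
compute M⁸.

[[-39359, 137760], [-13120, 45921]]

tr M = -2 and det M = -3, so the characteristic polynomial is λ² − (-2)λ + (-3) with roots 1 and -3.
Eigenvectors give P = [[7, -3], [2, -1]] with P⁻¹ = [[1, -3], [2, -7]], and M = P·diag(1, -3)·P⁻¹.
Then M⁸ = P·diag(1, 6561)·P⁻¹ = [[7, -19683], [2, -6561]] · [[1, -3], [2, -7]] = [[-39359, 137760], [-13120, 45921]].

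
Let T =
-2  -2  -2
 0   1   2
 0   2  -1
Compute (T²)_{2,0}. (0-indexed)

0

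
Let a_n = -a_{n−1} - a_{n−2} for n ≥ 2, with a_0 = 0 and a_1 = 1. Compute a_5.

-1

With companion matrix C = [[-1, -1], [1, 0]], [a_n, a_{n−1}]ᵀ = C·[a_{n−1}, a_{n−2}]ᵀ, so [a_5, a_4]ᵀ = C⁴·[a_1, a_0]ᵀ.
C⁴ = [[-1, -1], [1, 0]], giving [a_5, a_4]ᵀ = [[-1], [1]].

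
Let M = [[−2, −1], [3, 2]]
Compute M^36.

M² = I (check: tr M = 0 and det M = −1), so M^36 = I since 36 is even.

[[1, 0], [0, 1]]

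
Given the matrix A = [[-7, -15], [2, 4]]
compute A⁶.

tr A = -3 and det A = 2, so the characteristic polynomial is λ² − (-3)λ + (2) with roots -2 and -1.
Eigenvectors give P = [[3, 5], [-1, -2]] with P⁻¹ = [[2, 5], [-1, -3]], and A = P·diag(-2, -1)·P⁻¹.
Then A⁶ = P·diag(64, 1)·P⁻¹ = [[192, 5], [-64, -2]] · [[2, 5], [-1, -3]] = [[379, 945], [-126, -314]].

[[379, 945], [-126, -314]]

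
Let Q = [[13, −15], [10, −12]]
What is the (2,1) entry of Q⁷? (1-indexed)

tr Q = 1 and det Q = −6, so the characteristic polynomial is λ² − (1)λ + (−6) with roots 3 and −2.
Eigenvectors give P = [[−3, 1], [−2, 1]] with P⁻¹ = [[−1, 1], [−2, 3]], and Q = P·diag(3, −2)·P⁻¹.
Then Q⁷ = P·diag(2187, −128)·P⁻¹ = [[−6561, −128], [−4374, −128]] · [[−1, 1], [−2, 3]] = [[6817, −6945], [4630, −4758]].

4630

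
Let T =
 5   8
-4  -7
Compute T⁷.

[[2189, 4376], [-2188, -4375]]

tr T = -2 and det T = -3, so the characteristic polynomial is λ² − (-2)λ + (-3) with roots 1 and -3.
Eigenvectors give P = [[2, -1], [-1, 1]] with P⁻¹ = [[1, 1], [1, 2]], and T = P·diag(1, -3)·P⁻¹.
Then T⁷ = P·diag(1, -2187)·P⁻¹ = [[2, 2187], [-1, -2187]] · [[1, 1], [1, 2]] = [[2189, 4376], [-2188, -4375]].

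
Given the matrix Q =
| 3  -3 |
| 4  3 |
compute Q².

[[-3, -18], [24, -3]]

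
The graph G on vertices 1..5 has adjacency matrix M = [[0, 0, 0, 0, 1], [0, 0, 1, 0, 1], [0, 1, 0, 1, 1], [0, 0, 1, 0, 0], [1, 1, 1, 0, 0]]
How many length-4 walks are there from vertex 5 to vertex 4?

5

The number of length-4 walks from vertex 5 to vertex 4 is entry (5,4) of M^4, where M is the adjacency matrix.
M^2 = [[1, 1, 1, 0, 0], [1, 2, 1, 1, 1], [1, 1, 3, 0, 1], [0, 1, 0, 1, 1], [0, 1, 1, 1, 3]]
M^3 = [[0, 1, 1, 1, 3], [1, 2, 4, 1, 4], [1, 4, 2, 3, 5], [1, 1, 3, 0, 1], [3, 4, 5, 1, 2]]
M^4 = [[3, 4, 5, 1, 2], [4, 8, 7, 4, 7], [5, 7, 12, 2, 7], [1, 4, 2, 3, 5], [2, 7, 7, 5, 12]]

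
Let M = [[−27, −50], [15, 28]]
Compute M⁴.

tr M = 1 and det M = −6, so the characteristic polynomial is λ² − (1)λ + (−6) with roots 3 and −2.
Eigenvectors give P = [[−5, −2], [3, 1]] with P⁻¹ = [[1, 2], [−3, −5]], and M = P·diag(3, −2)·P⁻¹.
Then M⁴ = P·diag(81, 16)·P⁻¹ = [[−405, −32], [243, 16]] · [[1, 2], [−3, −5]] = [[−309, −650], [195, 406]].

[[−309, −650], [195, 406]]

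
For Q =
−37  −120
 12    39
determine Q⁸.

[[−59039, −196800], [19680, 65601]]

tr Q = 2 and det Q = −3, so the characteristic polynomial is λ² − (2)λ + (−3) with roots 3 and −1.
Eigenvectors give P = [[3, −10], [−1, 3]] with P⁻¹ = [[−3, −10], [−1, −3]], and Q = P·diag(3, −1)·P⁻¹.
Then Q⁸ = P·diag(6561, 1)·P⁻¹ = [[19683, −10], [−6561, 3]] · [[−3, −10], [−1, −3]] = [[−59039, −196800], [19680, 65601]].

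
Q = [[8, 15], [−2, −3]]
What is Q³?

[[122, 285], [−38, −87]]

tr Q = 5 and det Q = 6, so the characteristic polynomial is λ² − (5)λ + (6) with roots 3 and 2.
Eigenvectors give P = [[3, −5], [−1, 2]] with P⁻¹ = [[2, 5], [1, 3]], and Q = P·diag(3, 2)·P⁻¹.
Then Q³ = P·diag(27, 8)·P⁻¹ = [[81, −40], [−27, 16]] · [[2, 5], [1, 3]] = [[122, 285], [−38, −87]].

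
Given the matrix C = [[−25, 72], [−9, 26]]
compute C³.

[[−73, 216], [−27, 80]]

tr C = 1 and det C = −2, so the characteristic polynomial is λ² − (1)λ + (−2) with roots 2 and −1.
Eigenvectors give P = [[−8, 3], [−3, 1]] with P⁻¹ = [[1, −3], [3, −8]], and C = P·diag(2, −1)·P⁻¹.
Then C³ = P·diag(8, −1)·P⁻¹ = [[−64, −3], [−24, −1]] · [[1, −3], [3, −8]] = [[−73, 216], [−27, 80]].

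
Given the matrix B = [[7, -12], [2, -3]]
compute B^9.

[[59047, -118092], [19682, -39363]]

tr B = 4 and det B = 3, so the characteristic polynomial is λ² − (4)λ + (3) with roots 1 and 3.
Eigenvectors give P = [[2, 3], [1, 1]] with P⁻¹ = [[-1, 3], [1, -2]], and B = P·diag(1, 3)·P⁻¹.
Then B^9 = P·diag(1, 19683)·P⁻¹ = [[2, 59049], [1, 19683]] · [[-1, 3], [1, -2]] = [[59047, -118092], [19682, -39363]].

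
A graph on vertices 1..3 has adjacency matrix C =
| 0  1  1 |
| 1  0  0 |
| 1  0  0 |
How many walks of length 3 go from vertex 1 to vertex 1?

0

The number of length-3 walks from vertex 1 to vertex 1 is entry (1,1) of C³, where C is the adjacency matrix.
C² = [[2, 0, 0], [0, 1, 1], [0, 1, 1]]
C³ = [[0, 2, 2], [2, 0, 0], [2, 0, 0]]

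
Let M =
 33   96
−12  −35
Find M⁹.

[[157473, 472416], [−59052, −177155]]

tr M = −2 and det M = −3, so the characteristic polynomial is λ² − (−2)λ + (−3) with roots −3 and 1.
Eigenvectors give P = [[−8, −3], [3, 1]] with P⁻¹ = [[1, 3], [−3, −8]], and M = P·diag(−3, 1)·P⁻¹.
Then M⁹ = P·diag(−19683, 1)·P⁻¹ = [[157464, −3], [−59049, 1]] · [[1, 3], [−3, −8]] = [[157473, 472416], [−59052, −177155]].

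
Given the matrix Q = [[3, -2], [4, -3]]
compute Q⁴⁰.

[[1, 0], [0, 1]]

Q² = I (check: tr Q = 0 and det Q = -1), so Q⁴⁰ = I since 40 is even.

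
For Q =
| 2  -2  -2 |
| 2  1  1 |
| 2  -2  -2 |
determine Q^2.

[[-4, -2, -2], [8, -5, -5], [-4, -2, -2]]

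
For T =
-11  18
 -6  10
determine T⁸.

[[1021, -1530], [510, -764]]

tr T = -1 and det T = -2, so the characteristic polynomial is λ² − (-1)λ + (-2) with roots -2 and 1.
Eigenvectors give P = [[-2, -3], [-1, -2]] with P⁻¹ = [[-2, 3], [1, -2]], and T = P·diag(-2, 1)·P⁻¹.
Then T⁸ = P·diag(256, 1)·P⁻¹ = [[-512, -3], [-256, -2]] · [[-2, 3], [1, -2]] = [[1021, -1530], [510, -764]].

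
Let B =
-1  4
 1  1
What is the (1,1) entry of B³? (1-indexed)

B² = [[5, 0], [0, 5]]
B³ = [[-5, 20], [5, 5]]

-5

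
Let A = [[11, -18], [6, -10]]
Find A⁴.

[[61, -90], [30, -44]]

tr A = 1 and det A = -2, so the characteristic polynomial is λ² − (1)λ + (-2) with roots -1 and 2.
Eigenvectors give P = [[-3, -2], [-2, -1]] with P⁻¹ = [[1, -2], [-2, 3]], and A = P·diag(-1, 2)·P⁻¹.
Then A⁴ = P·diag(1, 16)·P⁻¹ = [[-3, -32], [-2, -16]] · [[1, -2], [-2, 3]] = [[61, -90], [30, -44]].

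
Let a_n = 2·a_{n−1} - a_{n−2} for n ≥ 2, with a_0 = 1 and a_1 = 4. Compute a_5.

16

With companion matrix A = [[2, -1], [1, 0]], [a_n, a_{n−1}]ᵀ = A·[a_{n−1}, a_{n−2}]ᵀ, so [a_5, a_4]ᵀ = A⁴·[a_1, a_0]ᵀ.
A⁴ = [[5, -4], [4, -3]], giving [a_5, a_4]ᵀ = [[16], [13]].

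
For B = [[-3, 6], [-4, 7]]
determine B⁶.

tr B = 4 and det B = 3, so the characteristic polynomial is λ² − (4)λ + (3) with roots 3 and 1.
Eigenvectors give P = [[1, 3], [1, 2]] with P⁻¹ = [[-2, 3], [1, -1]], and B = P·diag(3, 1)·P⁻¹.
Then B⁶ = P·diag(729, 1)·P⁻¹ = [[729, 3], [729, 2]] · [[-2, 3], [1, -1]] = [[-1455, 2184], [-1456, 2185]].

[[-1455, 2184], [-1456, 2185]]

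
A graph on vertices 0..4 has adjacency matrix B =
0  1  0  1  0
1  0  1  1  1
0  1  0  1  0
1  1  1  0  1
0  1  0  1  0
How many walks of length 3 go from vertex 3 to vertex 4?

7

The number of length-3 walks from vertex 3 to vertex 4 is entry (3,4) of B^3, where B is the adjacency matrix.
B^2 = [[2, 1, 2, 1, 2], [1, 4, 1, 3, 1], [2, 1, 2, 1, 2], [1, 3, 1, 4, 1], [2, 1, 2, 1, 2]]
B^3 = [[2, 7, 2, 7, 2], [7, 6, 7, 7, 7], [2, 7, 2, 7, 2], [7, 7, 7, 6, 7], [2, 7, 2, 7, 2]]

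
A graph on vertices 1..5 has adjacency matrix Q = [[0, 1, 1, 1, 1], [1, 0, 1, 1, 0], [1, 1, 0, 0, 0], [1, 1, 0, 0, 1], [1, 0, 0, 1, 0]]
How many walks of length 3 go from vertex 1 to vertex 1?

6

The number of length-3 walks from vertex 1 to vertex 1 is entry (1,1) of Q^3, where Q is the adjacency matrix.
Q^2 = [[4, 2, 1, 2, 1], [2, 3, 1, 1, 2], [1, 1, 2, 2, 1], [2, 1, 2, 3, 1], [1, 2, 1, 1, 2]]
Q^3 = [[6, 7, 6, 7, 6], [7, 4, 5, 7, 3], [6, 5, 2, 3, 3], [7, 7, 3, 4, 5], [6, 3, 3, 5, 2]]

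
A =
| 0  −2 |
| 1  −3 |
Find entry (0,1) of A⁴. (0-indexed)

tr A = −3 and det A = 2, so the characteristic polynomial is λ² − (−3)λ + (2) with roots −2 and −1.
Eigenvectors give P = [[1, −2], [1, −1]] with P⁻¹ = [[−1, 2], [−1, 1]], and A = P·diag(−2, −1)·P⁻¹.
Then A⁴ = P·diag(16, 1)·P⁻¹ = [[16, −2], [16, −1]] · [[−1, 2], [−1, 1]] = [[−14, 30], [−15, 31]].

30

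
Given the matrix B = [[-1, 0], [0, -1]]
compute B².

[[1, 0], [0, 1]]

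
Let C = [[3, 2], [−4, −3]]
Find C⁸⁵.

[[3, 2], [−4, −3]]

C² = I (check: tr C = 0 and det C = −1), so C⁸⁵ = C since 85 is odd.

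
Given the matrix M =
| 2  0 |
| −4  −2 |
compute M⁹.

tr M = 0 and det M = −4, so the characteristic polynomial is λ² − (0)λ + (−4) with roots −2 and 2.
Eigenvectors give P = [[0, −1], [1, 1]] with P⁻¹ = [[1, 1], [−1, 0]], and M = P·diag(−2, 2)·P⁻¹.
Then M⁹ = P·diag(−512, 512)·P⁻¹ = [[0, −512], [−512, 512]] · [[1, 1], [−1, 0]] = [[512, 0], [−1024, −512]].

[[512, 0], [−1024, −512]]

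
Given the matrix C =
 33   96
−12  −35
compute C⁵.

[[1953, 5856], [−732, −2195]]

tr C = −2 and det C = −3, so the characteristic polynomial is λ² − (−2)λ + (−3) with roots −3 and 1.
Eigenvectors give P = [[−8, 3], [3, −1]] with P⁻¹ = [[1, 3], [3, 8]], and C = P·diag(−3, 1)·P⁻¹.
Then C⁵ = P·diag(−243, 1)·P⁻¹ = [[1944, 3], [−729, −1]] · [[1, 3], [3, 8]] = [[1953, 5856], [−732, −2195]].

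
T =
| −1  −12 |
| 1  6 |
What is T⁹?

tr T = 5 and det T = 6, so the characteristic polynomial is λ² − (5)λ + (6) with roots 3 and 2.
Eigenvectors give P = [[−3, 4], [1, −1]] with P⁻¹ = [[1, 4], [1, 3]], and T = P·diag(3, 2)·P⁻¹.
Then T⁹ = P·diag(19683, 512)·P⁻¹ = [[−59049, 2048], [19683, −512]] · [[1, 4], [1, 3]] = [[−57001, −230052], [19171, 77196]].

[[−57001, −230052], [19171, 77196]]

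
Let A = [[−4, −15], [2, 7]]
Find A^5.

[[−154, −465], [62, 187]]

tr A = 3 and det A = 2, so the characteristic polynomial is λ² − (3)λ + (2) with roots 1 and 2.
Eigenvectors give P = [[−3, −5], [1, 2]] with P⁻¹ = [[−2, −5], [1, 3]], and A = P·diag(1, 2)·P⁻¹.
Then A^5 = P·diag(1, 32)·P⁻¹ = [[−3, −160], [1, 64]] · [[−2, −5], [1, 3]] = [[−154, −465], [62, 187]].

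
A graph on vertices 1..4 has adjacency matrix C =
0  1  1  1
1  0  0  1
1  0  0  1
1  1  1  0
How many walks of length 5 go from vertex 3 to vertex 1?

29

The number of length-5 walks from vertex 3 to vertex 1 is entry (3,1) of C^5, where C is the adjacency matrix.
C^2 = [[3, 1, 1, 2], [1, 2, 2, 1], [1, 2, 2, 1], [2, 1, 1, 3]]
C^3 = [[4, 5, 5, 5], [5, 2, 2, 5], [5, 2, 2, 5], [5, 5, 5, 4]]
C^4 = [[15, 9, 9, 14], [9, 10, 10, 9], [9, 10, 10, 9], [14, 9, 9, 15]]
C^5 = [[32, 29, 29, 33], [29, 18, 18, 29], [29, 18, 18, 29], [33, 29, 29, 32]]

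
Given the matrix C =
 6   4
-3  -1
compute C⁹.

tr C = 5 and det C = 6, so the characteristic polynomial is λ² − (5)λ + (6) with roots 3 and 2.
Eigenvectors give P = [[-4, 1], [3, -1]] with P⁻¹ = [[-1, -1], [-3, -4]], and C = P·diag(3, 2)·P⁻¹.
Then C⁹ = P·diag(19683, 512)·P⁻¹ = [[-78732, 512], [59049, -512]] · [[-1, -1], [-3, -4]] = [[77196, 76684], [-57513, -57001]].

[[77196, 76684], [-57513, -57001]]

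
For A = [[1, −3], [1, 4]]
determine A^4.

A^2 = [[−2, −15], [5, 13]]
A^3 = [[−17, −54], [18, 37]]
A^4 = [[−71, −165], [55, 94]]

[[−71, −165], [55, 94]]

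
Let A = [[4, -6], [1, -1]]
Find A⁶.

tr A = 3 and det A = 2, so the characteristic polynomial is λ² − (3)λ + (2) with roots 2 and 1.
Eigenvectors give P = [[3, -2], [1, -1]] with P⁻¹ = [[1, -2], [1, -3]], and A = P·diag(2, 1)·P⁻¹.
Then A⁶ = P·diag(64, 1)·P⁻¹ = [[192, -2], [64, -1]] · [[1, -2], [1, -3]] = [[190, -378], [63, -125]].

[[190, -378], [63, -125]]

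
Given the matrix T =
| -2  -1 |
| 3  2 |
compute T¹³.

T² = I (check: tr T = 0 and det T = -1), so T¹³ = T since 13 is odd.

[[-2, -1], [3, 2]]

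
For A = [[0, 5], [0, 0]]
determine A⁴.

A is strictly triangular, hence nilpotent: A² = 0, so A⁴ = 0.

[[0, 0], [0, 0]]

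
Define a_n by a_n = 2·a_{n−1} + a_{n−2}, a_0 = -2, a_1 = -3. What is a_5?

-111

With companion matrix Q = [[2, 1], [1, 0]], [a_n, a_{n−1}]ᵀ = Q·[a_{n−1}, a_{n−2}]ᵀ, so [a_5, a_4]ᵀ = Q^4·[a_1, a_0]ᵀ.
Q^4 = [[29, 12], [12, 5]], giving [a_5, a_4]ᵀ = [[-111], [-46]].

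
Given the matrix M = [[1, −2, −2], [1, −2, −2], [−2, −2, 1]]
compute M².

[[3, 6, 0], [3, 6, 0], [−6, 6, 9]]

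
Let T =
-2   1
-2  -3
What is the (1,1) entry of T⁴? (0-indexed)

T² = [[2, -5], [10, 7]]
T³ = [[6, 17], [-34, -11]]
T⁴ = [[-46, -45], [90, -1]]

-1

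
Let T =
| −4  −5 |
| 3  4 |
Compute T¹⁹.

T² = I (check: tr T = 0 and det T = −1), so T¹⁹ = T since 19 is odd.

[[−4, −5], [3, 4]]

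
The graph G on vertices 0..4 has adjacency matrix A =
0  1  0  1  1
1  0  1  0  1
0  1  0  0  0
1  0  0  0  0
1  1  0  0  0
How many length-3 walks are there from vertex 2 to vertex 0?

1

The number of length-3 walks from vertex 2 to vertex 0 is entry (2,0) of A³, where A is the adjacency matrix.
A² = [[3, 1, 1, 0, 1], [1, 3, 0, 1, 1], [1, 0, 1, 0, 1], [0, 1, 0, 1, 1], [1, 1, 1, 1, 2]]
A³ = [[2, 5, 1, 3, 4], [5, 2, 3, 1, 4], [1, 3, 0, 1, 1], [3, 1, 1, 0, 1], [4, 4, 1, 1, 2]]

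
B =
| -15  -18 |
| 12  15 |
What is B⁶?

tr B = 0 and det B = -9, so the characteristic polynomial is λ² − (0)λ + (-9) with roots 3 and -3.
Eigenvectors give P = [[-1, 3], [1, -2]] with P⁻¹ = [[2, 3], [1, 1]], and B = P·diag(3, -3)·P⁻¹.
Then B⁶ = P·diag(729, 729)·P⁻¹ = [[-729, 2187], [729, -1458]] · [[2, 3], [1, 1]] = [[729, 0], [0, 729]].

[[729, 0], [0, 729]]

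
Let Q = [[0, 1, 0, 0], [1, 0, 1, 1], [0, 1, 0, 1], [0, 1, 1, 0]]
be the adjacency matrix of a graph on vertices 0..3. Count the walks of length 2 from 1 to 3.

The number of length-2 walks from vertex 1 to vertex 3 is entry (1,3) of Q^2, where Q is the adjacency matrix.
Q^2 = [[1, 0, 1, 1], [0, 3, 1, 1], [1, 1, 2, 1], [1, 1, 1, 2]]

1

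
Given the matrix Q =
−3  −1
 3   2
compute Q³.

[[−15, −4], [12, 5]]

Q² = [[6, 1], [−3, 1]]
Q³ = [[−15, −4], [12, 5]]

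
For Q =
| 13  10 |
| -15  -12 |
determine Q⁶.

[[2059, 1330], [-1995, -1266]]

tr Q = 1 and det Q = -6, so the characteristic polynomial is λ² − (1)λ + (-6) with roots 3 and -2.
Eigenvectors give P = [[-1, -2], [1, 3]] with P⁻¹ = [[-3, -2], [1, 1]], and Q = P·diag(3, -2)·P⁻¹.
Then Q⁶ = P·diag(729, 64)·P⁻¹ = [[-729, -128], [729, 192]] · [[-3, -2], [1, 1]] = [[2059, 1330], [-1995, -1266]].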